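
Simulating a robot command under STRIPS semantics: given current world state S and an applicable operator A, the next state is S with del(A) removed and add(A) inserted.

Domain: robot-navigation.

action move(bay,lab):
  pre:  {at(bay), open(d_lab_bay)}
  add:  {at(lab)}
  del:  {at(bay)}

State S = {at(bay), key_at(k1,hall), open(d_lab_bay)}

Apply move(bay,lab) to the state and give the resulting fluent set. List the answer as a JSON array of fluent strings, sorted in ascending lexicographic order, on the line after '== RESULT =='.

Compute (S \ del) ∪ add:
  pre ⊆ S: {at(bay), open(d_lab_bay)} ⊆ S  — applicable
  S \ del = {key_at(k1,hall), open(d_lab_bay)}
  ∪ add   = {at(lab), key_at(k1,hall), open(d_lab_bay)}

== RESULT ==
["at(lab)", "key_at(k1,hall)", "open(d_lab_bay)"]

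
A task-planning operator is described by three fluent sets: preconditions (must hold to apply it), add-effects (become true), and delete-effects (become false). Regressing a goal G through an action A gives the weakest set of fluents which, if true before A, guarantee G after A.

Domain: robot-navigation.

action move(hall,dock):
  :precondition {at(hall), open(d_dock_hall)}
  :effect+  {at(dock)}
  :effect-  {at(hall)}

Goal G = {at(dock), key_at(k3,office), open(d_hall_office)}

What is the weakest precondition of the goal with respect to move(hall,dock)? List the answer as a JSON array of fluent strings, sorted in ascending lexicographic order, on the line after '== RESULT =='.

Compute (G \ add) ∪ pre:
  G ∩ del = {}  (empty — regression defined)
  G \ add = {at(dock), key_at(k3,office), open(d_hall_office)} \ {at(dock)} = {key_at(k3,office), open(d_hall_office)}
  ∪ pre   = {key_at(k3,office), open(d_hall_office)} ∪ {at(hall), open(d_dock_hall)}
          = {at(hall), key_at(k3,office), open(d_dock_hall), open(d_hall_office)}

== RESULT ==
["at(hall)", "key_at(k3,office)", "open(d_dock_hall)", "open(d_hall_office)"]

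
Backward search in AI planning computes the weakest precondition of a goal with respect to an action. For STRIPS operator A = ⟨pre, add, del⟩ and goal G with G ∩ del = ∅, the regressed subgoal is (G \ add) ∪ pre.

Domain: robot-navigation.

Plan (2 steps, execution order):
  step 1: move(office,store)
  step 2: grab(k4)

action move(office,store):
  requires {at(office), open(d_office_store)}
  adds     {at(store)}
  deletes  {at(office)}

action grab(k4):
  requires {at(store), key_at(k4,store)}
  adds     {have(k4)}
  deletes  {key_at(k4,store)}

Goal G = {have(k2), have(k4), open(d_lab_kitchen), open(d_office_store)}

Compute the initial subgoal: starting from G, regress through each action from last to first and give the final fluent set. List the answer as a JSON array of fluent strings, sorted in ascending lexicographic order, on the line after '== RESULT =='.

Work backward from the goal:
  through step 2 (grab(k4)): drop {have(k4)}, keep {have(k2), open(d_lab_kitchen), open(d_office_store)}, require {at(store), key_at(k4,store)}
    → {at(store), have(k2), key_at(k4,store), open(d_lab_kitchen), open(d_office_store)}
  through step 1 (move(office,store)): drop {at(store)}, keep {have(k2), key_at(k4,store), open(d_lab_kitchen), open(d_office_store)}, require {at(office), open(d_office_store)}
    → {at(office), have(k2), key_at(k4,store), open(d_lab_kitchen), open(d_office_store)}

== RESULT ==
["at(office)", "have(k2)", "key_at(k4,store)", "open(d_lab_kitchen)", "open(d_office_store)"]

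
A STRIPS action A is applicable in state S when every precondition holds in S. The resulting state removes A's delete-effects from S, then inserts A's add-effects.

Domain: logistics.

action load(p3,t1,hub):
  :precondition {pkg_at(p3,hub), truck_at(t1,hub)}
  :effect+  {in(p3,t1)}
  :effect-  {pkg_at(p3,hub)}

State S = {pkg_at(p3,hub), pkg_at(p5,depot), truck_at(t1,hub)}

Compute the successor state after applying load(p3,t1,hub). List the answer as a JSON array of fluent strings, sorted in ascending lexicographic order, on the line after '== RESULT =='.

Progress:
  pre ⊆ S: {pkg_at(p3,hub), truck_at(t1,hub)} ⊆ S  — applicable
  S \ del = {pkg_at(p5,depot), truck_at(t1,hub)}
  ∪ add   = {in(p3,t1), pkg_at(p5,depot), truck_at(t1,hub)}

== RESULT ==
["in(p3,t1)", "pkg_at(p5,depot)", "truck_at(t1,hub)"]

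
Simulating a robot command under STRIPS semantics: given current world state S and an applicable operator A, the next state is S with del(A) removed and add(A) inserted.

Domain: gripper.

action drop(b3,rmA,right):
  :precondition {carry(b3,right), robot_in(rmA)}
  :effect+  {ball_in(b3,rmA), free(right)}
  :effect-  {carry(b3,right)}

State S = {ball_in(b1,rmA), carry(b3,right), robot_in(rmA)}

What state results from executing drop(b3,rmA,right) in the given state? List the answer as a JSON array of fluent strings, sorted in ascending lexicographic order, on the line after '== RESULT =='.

Compute (S \ del) ∪ add:
  pre ⊆ S: {carry(b3,right), robot_in(rmA)} ⊆ S  — applicable
  S \ del = {ball_in(b1,rmA), robot_in(rmA)}
  ∪ add   = {ball_in(b1,rmA), ball_in(b3,rmA), free(right), robot_in(rmA)}

== RESULT ==
["ball_in(b1,rmA)", "ball_in(b3,rmA)", "free(right)", "robot_in(rmA)"]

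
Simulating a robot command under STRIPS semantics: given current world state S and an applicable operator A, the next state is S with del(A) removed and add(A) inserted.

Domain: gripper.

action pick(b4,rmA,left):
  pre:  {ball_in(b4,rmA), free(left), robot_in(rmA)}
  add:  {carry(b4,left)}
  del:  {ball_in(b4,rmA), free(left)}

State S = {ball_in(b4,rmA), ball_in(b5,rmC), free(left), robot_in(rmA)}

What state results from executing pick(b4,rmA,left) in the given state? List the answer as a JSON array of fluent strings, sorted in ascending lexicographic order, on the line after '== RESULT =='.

Compute (S \ del) ∪ add:
  pre ⊆ S: {ball_in(b4,rmA), free(left), robot_in(rmA)} ⊆ S  — applicable
  S \ del = {ball_in(b5,rmC), robot_in(rmA)}
  ∪ add   = {ball_in(b5,rmC), carry(b4,left), robot_in(rmA)}

== RESULT ==
["ball_in(b5,rmC)", "carry(b4,left)", "robot_in(rmA)"]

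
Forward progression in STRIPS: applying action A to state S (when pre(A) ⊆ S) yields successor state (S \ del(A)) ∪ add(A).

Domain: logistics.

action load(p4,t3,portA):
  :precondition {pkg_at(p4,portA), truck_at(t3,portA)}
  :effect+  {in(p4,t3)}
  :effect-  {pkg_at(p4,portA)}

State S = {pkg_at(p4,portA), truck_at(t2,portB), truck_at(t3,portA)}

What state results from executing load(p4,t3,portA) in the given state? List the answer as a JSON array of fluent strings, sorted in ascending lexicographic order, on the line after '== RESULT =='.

Compute (S \ del) ∪ add:
  pre ⊆ S: {pkg_at(p4,portA), truck_at(t3,portA)} ⊆ S  — applicable
  S \ del = {truck_at(t2,portB), truck_at(t3,portA)}
  ∪ add   = {in(p4,t3), truck_at(t2,portB), truck_at(t3,portA)}

== RESULT ==
["in(p4,t3)", "truck_at(t2,portB)", "truck_at(t3,portA)"]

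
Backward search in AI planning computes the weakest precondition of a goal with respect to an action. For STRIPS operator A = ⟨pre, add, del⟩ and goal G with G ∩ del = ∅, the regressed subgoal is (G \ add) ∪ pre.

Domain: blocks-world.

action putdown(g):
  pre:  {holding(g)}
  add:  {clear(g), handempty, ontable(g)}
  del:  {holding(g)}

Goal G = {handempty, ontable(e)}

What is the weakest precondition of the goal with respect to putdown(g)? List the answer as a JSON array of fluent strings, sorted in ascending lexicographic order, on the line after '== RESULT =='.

Compute (G \ add) ∪ pre:
  G ∩ del = {}  (empty — regression defined)
  G \ add = {handempty, ontable(e)} \ {clear(g), handempty, ontable(g)} = {ontable(e)}
  ∪ pre   = {ontable(e)} ∪ {holding(g)}
          = {holding(g), ontable(e)}

== RESULT ==
["holding(g)", "ontable(e)"]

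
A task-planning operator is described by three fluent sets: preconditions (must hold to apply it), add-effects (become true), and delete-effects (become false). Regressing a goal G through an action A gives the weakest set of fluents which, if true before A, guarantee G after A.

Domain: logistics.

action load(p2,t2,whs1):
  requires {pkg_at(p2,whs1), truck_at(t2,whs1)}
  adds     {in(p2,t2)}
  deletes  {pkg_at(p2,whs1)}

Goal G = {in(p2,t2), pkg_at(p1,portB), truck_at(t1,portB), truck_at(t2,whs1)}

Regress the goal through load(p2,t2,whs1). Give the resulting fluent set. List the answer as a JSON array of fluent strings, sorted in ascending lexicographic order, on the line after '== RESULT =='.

Regress:
  G ∩ del = {}  (empty — regression defined)
  G \ add = {in(p2,t2), pkg_at(p1,portB), truck_at(t1,portB), truck_at(t2,whs1)} \ {in(p2,t2)} = {pkg_at(p1,portB), truck_at(t1,portB), truck_at(t2,whs1)}
  ∪ pre   = {pkg_at(p1,portB), truck_at(t1,portB), truck_at(t2,whs1)} ∪ {pkg_at(p2,whs1), truck_at(t2,whs1)}
          = {pkg_at(p1,portB), pkg_at(p2,whs1), truck_at(t1,portB), truck_at(t2,whs1)}

== RESULT ==
["pkg_at(p1,portB)", "pkg_at(p2,whs1)", "truck_at(t1,portB)", "truck_at(t2,whs1)"]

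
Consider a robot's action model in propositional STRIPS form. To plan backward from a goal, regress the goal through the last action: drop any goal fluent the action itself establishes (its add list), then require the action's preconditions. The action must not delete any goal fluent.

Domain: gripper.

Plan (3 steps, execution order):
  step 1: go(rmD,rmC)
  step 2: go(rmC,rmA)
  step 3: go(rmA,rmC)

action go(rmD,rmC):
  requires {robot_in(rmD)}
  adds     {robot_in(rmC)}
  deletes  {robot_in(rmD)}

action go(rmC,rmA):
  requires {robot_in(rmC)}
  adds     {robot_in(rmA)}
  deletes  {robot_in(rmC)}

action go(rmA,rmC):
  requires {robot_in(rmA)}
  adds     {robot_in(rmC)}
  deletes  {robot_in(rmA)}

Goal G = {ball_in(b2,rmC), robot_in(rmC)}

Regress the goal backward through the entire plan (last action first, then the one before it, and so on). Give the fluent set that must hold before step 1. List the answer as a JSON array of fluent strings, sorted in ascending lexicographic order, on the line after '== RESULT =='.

Work backward from the goal:
  through step 3 (go(rmA,rmC)): drop {robot_in(rmC)}, keep {ball_in(b2,rmC)}, require {robot_in(rmA)}
    → {ball_in(b2,rmC), robot_in(rmA)}
  through step 2 (go(rmC,rmA)): drop {robot_in(rmA)}, keep {ball_in(b2,rmC)}, require {robot_in(rmC)}
    → {ball_in(b2,rmC), robot_in(rmC)}
  through step 1 (go(rmD,rmC)): drop {robot_in(rmC)}, keep {ball_in(b2,rmC)}, require {robot_in(rmD)}
    → {ball_in(b2,rmC), robot_in(rmD)}

== RESULT ==
["ball_in(b2,rmC)", "robot_in(rmD)"]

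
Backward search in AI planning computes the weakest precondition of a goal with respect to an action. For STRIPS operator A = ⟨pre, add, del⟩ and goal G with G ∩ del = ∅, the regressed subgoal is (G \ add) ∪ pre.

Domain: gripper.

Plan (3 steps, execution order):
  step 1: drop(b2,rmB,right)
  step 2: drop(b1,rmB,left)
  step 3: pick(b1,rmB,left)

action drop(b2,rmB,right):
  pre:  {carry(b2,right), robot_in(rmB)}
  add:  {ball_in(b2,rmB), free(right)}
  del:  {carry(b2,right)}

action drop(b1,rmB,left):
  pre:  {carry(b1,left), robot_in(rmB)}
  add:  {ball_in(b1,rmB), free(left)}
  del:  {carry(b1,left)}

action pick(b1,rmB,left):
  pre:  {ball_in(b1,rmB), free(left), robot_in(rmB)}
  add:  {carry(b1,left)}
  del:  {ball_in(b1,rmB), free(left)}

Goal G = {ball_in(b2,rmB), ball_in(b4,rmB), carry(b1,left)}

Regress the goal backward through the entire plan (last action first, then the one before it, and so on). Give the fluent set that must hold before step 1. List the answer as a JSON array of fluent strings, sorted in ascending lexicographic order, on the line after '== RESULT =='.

Work backward from the goal:
  through step 3 (pick(b1,rmB,left)): drop {carry(b1,left)}, keep {ball_in(b2,rmB), ball_in(b4,rmB)}, require {ball_in(b1,rmB), free(left), robot_in(rmB)}
    → {ball_in(b1,rmB), ball_in(b2,rmB), ball_in(b4,rmB), free(left), robot_in(rmB)}
  through step 2 (drop(b1,rmB,left)): drop {ball_in(b1,rmB), free(left)}, keep {ball_in(b2,rmB), ball_in(b4,rmB), robot_in(rmB)}, require {carry(b1,left), robot_in(rmB)}
    → {ball_in(b2,rmB), ball_in(b4,rmB), carry(b1,left), robot_in(rmB)}
  through step 1 (drop(b2,rmB,right)): drop {ball_in(b2,rmB)}, keep {ball_in(b4,rmB), carry(b1,left), robot_in(rmB)}, require {carry(b2,right), robot_in(rmB)}
    → {ball_in(b4,rmB), carry(b1,left), carry(b2,right), robot_in(rmB)}

== RESULT ==
["ball_in(b4,rmB)", "carry(b1,left)", "carry(b2,right)", "robot_in(rmB)"]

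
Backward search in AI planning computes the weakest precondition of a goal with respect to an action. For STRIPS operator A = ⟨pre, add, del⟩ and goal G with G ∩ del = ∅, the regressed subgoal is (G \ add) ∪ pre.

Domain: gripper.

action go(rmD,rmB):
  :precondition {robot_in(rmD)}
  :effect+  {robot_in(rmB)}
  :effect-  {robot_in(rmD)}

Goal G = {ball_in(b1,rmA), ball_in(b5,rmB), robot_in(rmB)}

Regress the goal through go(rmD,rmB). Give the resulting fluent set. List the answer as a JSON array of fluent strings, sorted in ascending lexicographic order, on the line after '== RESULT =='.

Regress:
  G ∩ del = {}  (empty — regression defined)
  G \ add = {ball_in(b1,rmA), ball_in(b5,rmB), robot_in(rmB)} \ {robot_in(rmB)} = {ball_in(b1,rmA), ball_in(b5,rmB)}
  ∪ pre   = {ball_in(b1,rmA), ball_in(b5,rmB)} ∪ {robot_in(rmD)}
          = {ball_in(b1,rmA), ball_in(b5,rmB), robot_in(rmD)}

== RESULT ==
["ball_in(b1,rmA)", "ball_in(b5,rmB)", "robot_in(rmD)"]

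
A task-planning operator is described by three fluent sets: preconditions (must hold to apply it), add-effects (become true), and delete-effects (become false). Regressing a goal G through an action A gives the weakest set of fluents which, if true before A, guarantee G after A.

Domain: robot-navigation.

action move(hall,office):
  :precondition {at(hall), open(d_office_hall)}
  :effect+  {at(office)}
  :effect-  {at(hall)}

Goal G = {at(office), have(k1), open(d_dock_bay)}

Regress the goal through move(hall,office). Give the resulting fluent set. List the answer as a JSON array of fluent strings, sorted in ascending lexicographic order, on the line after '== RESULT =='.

Compute (G \ add) ∪ pre:
  G ∩ del = {}  (empty — regression defined)
  G \ add = {at(office), have(k1), open(d_dock_bay)} \ {at(office)} = {have(k1), open(d_dock_bay)}
  ∪ pre   = {have(k1), open(d_dock_bay)} ∪ {at(hall), open(d_office_hall)}
          = {at(hall), have(k1), open(d_dock_bay), open(d_office_hall)}

== RESULT ==
["at(hall)", "have(k1)", "open(d_dock_bay)", "open(d_office_hall)"]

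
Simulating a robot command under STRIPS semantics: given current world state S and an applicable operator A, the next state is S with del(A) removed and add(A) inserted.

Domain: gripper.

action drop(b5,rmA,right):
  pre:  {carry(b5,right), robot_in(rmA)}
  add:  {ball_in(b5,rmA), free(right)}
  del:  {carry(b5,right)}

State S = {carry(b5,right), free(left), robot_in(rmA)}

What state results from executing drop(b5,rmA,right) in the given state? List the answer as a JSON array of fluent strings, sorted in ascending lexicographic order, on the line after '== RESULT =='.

Compute (S \ del) ∪ add:
  pre ⊆ S: {carry(b5,right), robot_in(rmA)} ⊆ S  — applicable
  S \ del = {free(left), robot_in(rmA)}
  ∪ add   = {ball_in(b5,rmA), free(left), free(right), robot_in(rmA)}

== RESULT ==
["ball_in(b5,rmA)", "free(left)", "free(right)", "robot_in(rmA)"]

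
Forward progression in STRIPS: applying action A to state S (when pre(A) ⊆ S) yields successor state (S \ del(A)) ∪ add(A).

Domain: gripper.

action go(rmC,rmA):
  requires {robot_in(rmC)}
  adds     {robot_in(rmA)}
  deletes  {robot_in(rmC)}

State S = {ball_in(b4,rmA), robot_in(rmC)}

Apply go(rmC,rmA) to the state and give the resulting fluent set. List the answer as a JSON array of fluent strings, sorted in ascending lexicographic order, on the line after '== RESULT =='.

Compute (S \ del) ∪ add:
  pre ⊆ S: {robot_in(rmC)} ⊆ S  — applicable
  S \ del = {ball_in(b4,rmA)}
  ∪ add   = {ball_in(b4,rmA), robot_in(rmA)}

== RESULT ==
["ball_in(b4,rmA)", "robot_in(rmA)"]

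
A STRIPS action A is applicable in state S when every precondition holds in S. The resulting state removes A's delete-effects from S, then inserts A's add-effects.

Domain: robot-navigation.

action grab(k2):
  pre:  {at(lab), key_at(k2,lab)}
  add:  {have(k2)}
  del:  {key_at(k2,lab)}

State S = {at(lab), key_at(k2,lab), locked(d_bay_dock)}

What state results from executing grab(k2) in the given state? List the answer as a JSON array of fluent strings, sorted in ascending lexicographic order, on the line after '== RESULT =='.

Progress:
  pre ⊆ S: {at(lab), key_at(k2,lab)} ⊆ S  — applicable
  S \ del = {at(lab), locked(d_bay_dock)}
  ∪ add   = {at(lab), have(k2), locked(d_bay_dock)}

== RESULT ==
["at(lab)", "have(k2)", "locked(d_bay_dock)"]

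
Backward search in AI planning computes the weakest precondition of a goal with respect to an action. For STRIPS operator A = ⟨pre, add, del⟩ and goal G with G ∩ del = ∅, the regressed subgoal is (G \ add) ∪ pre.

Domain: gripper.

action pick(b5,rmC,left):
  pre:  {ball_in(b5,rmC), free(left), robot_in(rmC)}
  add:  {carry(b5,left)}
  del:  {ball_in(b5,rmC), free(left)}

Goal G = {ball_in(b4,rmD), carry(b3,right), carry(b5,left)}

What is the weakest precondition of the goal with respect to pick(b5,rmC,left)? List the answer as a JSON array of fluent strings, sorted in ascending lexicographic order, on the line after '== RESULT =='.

Regress:
  G ∩ del = {}  (empty — regression defined)
  G \ add = {ball_in(b4,rmD), carry(b3,right), carry(b5,left)} \ {carry(b5,left)} = {ball_in(b4,rmD), carry(b3,right)}
  ∪ pre   = {ball_in(b4,rmD), carry(b3,right)} ∪ {ball_in(b5,rmC), free(left), robot_in(rmC)}
          = {ball_in(b4,rmD), ball_in(b5,rmC), carry(b3,right), free(left), robot_in(rmC)}

== RESULT ==
["ball_in(b4,rmD)", "ball_in(b5,rmC)", "carry(b3,right)", "free(left)", "robot_in(rmC)"]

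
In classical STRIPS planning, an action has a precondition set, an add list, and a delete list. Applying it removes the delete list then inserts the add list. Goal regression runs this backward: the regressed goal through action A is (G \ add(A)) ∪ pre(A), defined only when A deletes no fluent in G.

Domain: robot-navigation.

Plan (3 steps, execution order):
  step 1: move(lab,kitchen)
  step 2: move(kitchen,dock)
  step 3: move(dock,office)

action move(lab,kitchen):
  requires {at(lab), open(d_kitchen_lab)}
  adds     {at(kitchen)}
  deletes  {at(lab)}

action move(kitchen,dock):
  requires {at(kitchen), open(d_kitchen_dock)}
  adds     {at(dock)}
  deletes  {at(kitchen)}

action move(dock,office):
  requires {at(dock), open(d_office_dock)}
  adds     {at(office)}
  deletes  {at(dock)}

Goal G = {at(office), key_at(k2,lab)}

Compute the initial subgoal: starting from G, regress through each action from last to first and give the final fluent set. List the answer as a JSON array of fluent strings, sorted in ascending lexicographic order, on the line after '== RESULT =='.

Regress step by step:
  through step 3 (move(dock,office)): drop {at(office)}, keep {key_at(k2,lab)}, require {at(dock), open(d_office_dock)}
    → {at(dock), key_at(k2,lab), open(d_office_dock)}
  through step 2 (move(kitchen,dock)): drop {at(dock)}, keep {key_at(k2,lab), open(d_office_dock)}, require {at(kitchen), open(d_kitchen_dock)}
    → {at(kitchen), key_at(k2,lab), open(d_kitchen_dock), open(d_office_dock)}
  through step 1 (move(lab,kitchen)): drop {at(kitchen)}, keep {key_at(k2,lab), open(d_kitchen_dock), open(d_office_dock)}, require {at(lab), open(d_kitchen_lab)}
    → {at(lab), key_at(k2,lab), open(d_kitchen_dock), open(d_kitchen_lab), open(d_office_dock)}

== RESULT ==
["at(lab)", "key_at(k2,lab)", "open(d_kitchen_dock)", "open(d_kitchen_lab)", "open(d_office_dock)"]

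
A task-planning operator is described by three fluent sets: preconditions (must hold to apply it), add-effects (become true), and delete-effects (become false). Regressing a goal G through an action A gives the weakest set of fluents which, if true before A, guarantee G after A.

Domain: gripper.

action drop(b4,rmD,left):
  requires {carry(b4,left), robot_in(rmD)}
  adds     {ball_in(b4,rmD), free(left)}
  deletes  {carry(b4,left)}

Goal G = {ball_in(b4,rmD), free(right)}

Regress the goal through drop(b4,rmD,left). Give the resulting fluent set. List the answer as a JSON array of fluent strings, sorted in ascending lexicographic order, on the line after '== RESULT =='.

Compute (G \ add) ∪ pre:
  G ∩ del = {}  (empty — regression defined)
  G \ add = {ball_in(b4,rmD), free(right)} \ {ball_in(b4,rmD), free(left)} = {free(right)}
  ∪ pre   = {free(right)} ∪ {carry(b4,left), robot_in(rmD)}
          = {carry(b4,left), free(right), robot_in(rmD)}

== RESULT ==
["carry(b4,left)", "free(right)", "robot_in(rmD)"]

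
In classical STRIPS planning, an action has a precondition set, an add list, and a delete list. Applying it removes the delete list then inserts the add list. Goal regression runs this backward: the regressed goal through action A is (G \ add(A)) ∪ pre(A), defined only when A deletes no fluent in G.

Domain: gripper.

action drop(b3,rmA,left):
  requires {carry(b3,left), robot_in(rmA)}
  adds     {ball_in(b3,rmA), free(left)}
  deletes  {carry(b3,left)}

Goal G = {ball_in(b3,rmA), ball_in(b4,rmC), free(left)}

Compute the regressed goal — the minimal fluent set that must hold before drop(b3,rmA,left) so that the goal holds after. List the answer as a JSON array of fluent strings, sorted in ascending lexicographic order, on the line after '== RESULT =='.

Regress:
  G ∩ del = {}  (empty — regression defined)
  G \ add = {ball_in(b3,rmA), ball_in(b4,rmC), free(left)} \ {ball_in(b3,rmA), free(left)} = {ball_in(b4,rmC)}
  ∪ pre   = {ball_in(b4,rmC)} ∪ {carry(b3,left), robot_in(rmA)}
          = {ball_in(b4,rmC), carry(b3,left), robot_in(rmA)}

== RESULT ==
["ball_in(b4,rmC)", "carry(b3,left)", "robot_in(rmA)"]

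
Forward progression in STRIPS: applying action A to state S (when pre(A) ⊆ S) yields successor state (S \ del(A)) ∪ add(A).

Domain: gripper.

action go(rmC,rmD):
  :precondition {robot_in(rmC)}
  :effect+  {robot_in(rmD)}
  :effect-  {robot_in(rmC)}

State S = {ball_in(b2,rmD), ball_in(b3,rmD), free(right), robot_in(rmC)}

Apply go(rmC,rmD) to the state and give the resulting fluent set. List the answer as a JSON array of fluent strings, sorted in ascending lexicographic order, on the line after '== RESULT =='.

Compute (S \ del) ∪ add:
  pre ⊆ S: {robot_in(rmC)} ⊆ S  — applicable
  S \ del = {ball_in(b2,rmD), ball_in(b3,rmD), free(right)}
  ∪ add   = {ball_in(b2,rmD), ball_in(b3,rmD), free(right), robot_in(rmD)}

== RESULT ==
["ball_in(b2,rmD)", "ball_in(b3,rmD)", "free(right)", "robot_in(rmD)"]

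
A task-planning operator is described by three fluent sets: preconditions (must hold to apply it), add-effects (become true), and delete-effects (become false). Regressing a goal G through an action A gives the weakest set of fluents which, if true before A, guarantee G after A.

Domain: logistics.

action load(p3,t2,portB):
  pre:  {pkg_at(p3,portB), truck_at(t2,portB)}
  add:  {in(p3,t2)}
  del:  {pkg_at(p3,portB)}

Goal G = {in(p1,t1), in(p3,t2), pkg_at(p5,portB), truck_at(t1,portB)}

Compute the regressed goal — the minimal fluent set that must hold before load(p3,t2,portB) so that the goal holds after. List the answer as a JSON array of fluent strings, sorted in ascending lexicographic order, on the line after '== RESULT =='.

Compute (G \ add) ∪ pre:
  G ∩ del = {}  (empty — regression defined)
  G \ add = {in(p1,t1), in(p3,t2), pkg_at(p5,portB), truck_at(t1,portB)} \ {in(p3,t2)} = {in(p1,t1), pkg_at(p5,portB), truck_at(t1,portB)}
  ∪ pre   = {in(p1,t1), pkg_at(p5,portB), truck_at(t1,portB)} ∪ {pkg_at(p3,portB), truck_at(t2,portB)}
          = {in(p1,t1), pkg_at(p3,portB), pkg_at(p5,portB), truck_at(t1,portB), truck_at(t2,portB)}

== RESULT ==
["in(p1,t1)", "pkg_at(p3,portB)", "pkg_at(p5,portB)", "truck_at(t1,portB)", "truck_at(t2,portB)"]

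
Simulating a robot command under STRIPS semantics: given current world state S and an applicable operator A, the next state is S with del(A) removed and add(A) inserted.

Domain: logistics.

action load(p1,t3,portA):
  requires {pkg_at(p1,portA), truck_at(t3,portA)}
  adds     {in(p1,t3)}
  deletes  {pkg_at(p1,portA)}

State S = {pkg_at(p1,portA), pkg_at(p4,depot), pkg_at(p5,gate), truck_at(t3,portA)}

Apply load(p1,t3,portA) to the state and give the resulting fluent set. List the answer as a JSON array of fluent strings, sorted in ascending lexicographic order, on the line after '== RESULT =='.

Compute (S \ del) ∪ add:
  pre ⊆ S: {pkg_at(p1,portA), truck_at(t3,portA)} ⊆ S  — applicable
  S \ del = {pkg_at(p4,depot), pkg_at(p5,gate), truck_at(t3,portA)}
  ∪ add   = {in(p1,t3), pkg_at(p4,depot), pkg_at(p5,gate), truck_at(t3,portA)}

== RESULT ==
["in(p1,t3)", "pkg_at(p4,depot)", "pkg_at(p5,gate)", "truck_at(t3,portA)"]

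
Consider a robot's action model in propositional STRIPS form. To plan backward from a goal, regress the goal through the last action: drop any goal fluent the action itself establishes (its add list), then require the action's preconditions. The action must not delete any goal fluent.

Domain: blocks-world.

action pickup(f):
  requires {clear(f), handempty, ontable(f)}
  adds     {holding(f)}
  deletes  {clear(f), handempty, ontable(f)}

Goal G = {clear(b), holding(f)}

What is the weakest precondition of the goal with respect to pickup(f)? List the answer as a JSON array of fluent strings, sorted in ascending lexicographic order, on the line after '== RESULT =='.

Regress:
  G ∩ del = {}  (empty — regression defined)
  G \ add = {clear(b), holding(f)} \ {holding(f)} = {clear(b)}
  ∪ pre   = {clear(b)} ∪ {clear(f), handempty, ontable(f)}
          = {clear(b), clear(f), handempty, ontable(f)}

== RESULT ==
["clear(b)", "clear(f)", "handempty", "ontable(f)"]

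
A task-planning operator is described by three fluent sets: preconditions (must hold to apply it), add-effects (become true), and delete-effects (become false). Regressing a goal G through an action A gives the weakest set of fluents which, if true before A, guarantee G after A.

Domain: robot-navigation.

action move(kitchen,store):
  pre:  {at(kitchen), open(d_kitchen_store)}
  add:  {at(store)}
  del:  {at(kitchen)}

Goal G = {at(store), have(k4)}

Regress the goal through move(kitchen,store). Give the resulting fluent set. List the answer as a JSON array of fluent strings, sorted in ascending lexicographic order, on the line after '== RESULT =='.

Compute (G \ add) ∪ pre:
  G ∩ del = {}  (empty — regression defined)
  G \ add = {at(store), have(k4)} \ {at(store)} = {have(k4)}
  ∪ pre   = {have(k4)} ∪ {at(kitchen), open(d_kitchen_store)}
          = {at(kitchen), have(k4), open(d_kitchen_store)}

== RESULT ==
["at(kitchen)", "have(k4)", "open(d_kitchen_store)"]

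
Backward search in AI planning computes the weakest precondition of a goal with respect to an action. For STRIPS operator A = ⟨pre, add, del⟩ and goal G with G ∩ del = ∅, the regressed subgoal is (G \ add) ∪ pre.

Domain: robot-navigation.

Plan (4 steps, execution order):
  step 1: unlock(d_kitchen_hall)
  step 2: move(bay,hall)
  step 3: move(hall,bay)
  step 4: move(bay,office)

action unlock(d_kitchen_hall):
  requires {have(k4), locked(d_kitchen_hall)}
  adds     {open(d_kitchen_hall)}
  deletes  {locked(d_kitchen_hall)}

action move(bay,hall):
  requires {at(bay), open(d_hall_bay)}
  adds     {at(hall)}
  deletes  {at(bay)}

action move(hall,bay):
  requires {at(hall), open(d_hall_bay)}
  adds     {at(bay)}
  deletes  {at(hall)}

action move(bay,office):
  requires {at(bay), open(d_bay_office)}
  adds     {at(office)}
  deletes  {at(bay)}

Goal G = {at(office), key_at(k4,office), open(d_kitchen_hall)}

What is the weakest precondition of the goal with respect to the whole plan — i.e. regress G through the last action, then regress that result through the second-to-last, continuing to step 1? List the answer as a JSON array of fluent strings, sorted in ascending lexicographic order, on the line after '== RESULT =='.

Work backward from the goal:
  through step 4 (move(bay,office)): drop {at(office)}, keep {key_at(k4,office), open(d_kitchen_hall)}, require {at(bay), open(d_bay_office)}
    → {at(bay), key_at(k4,office), open(d_bay_office), open(d_kitchen_hall)}
  through step 3 (move(hall,bay)): drop {at(bay)}, keep {key_at(k4,office), open(d_bay_office), open(d_kitchen_hall)}, require {at(hall), open(d_hall_bay)}
    → {at(hall), key_at(k4,office), open(d_bay_office), open(d_hall_bay), open(d_kitchen_hall)}
  through step 2 (move(bay,hall)): drop {at(hall)}, keep {key_at(k4,office), open(d_bay_office), open(d_hall_bay), open(d_kitchen_hall)}, require {at(bay), open(d_hall_bay)}
    → {at(bay), key_at(k4,office), open(d_bay_office), open(d_hall_bay), open(d_kitchen_hall)}
  through step 1 (unlock(d_kitchen_hall)): drop {open(d_kitchen_hall)}, keep {at(bay), key_at(k4,office), open(d_bay_office), open(d_hall_bay)}, require {have(k4), locked(d_kitchen_hall)}
    → {at(bay), have(k4), key_at(k4,office), locked(d_kitchen_hall), open(d_bay_office), open(d_hall_bay)}

== RESULT ==
["at(bay)", "have(k4)", "key_at(k4,office)", "locked(d_kitchen_hall)", "open(d_bay_office)", "open(d_hall_bay)"]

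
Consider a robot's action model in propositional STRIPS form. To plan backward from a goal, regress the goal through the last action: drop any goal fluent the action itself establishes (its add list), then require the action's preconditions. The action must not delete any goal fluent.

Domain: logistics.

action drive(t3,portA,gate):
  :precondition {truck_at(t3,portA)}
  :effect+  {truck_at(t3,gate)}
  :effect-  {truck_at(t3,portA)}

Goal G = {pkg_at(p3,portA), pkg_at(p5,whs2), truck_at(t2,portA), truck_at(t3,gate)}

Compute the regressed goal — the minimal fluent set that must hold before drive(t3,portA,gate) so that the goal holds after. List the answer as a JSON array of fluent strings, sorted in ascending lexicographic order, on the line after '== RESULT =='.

Compute (G \ add) ∪ pre:
  G ∩ del = {}  (empty — regression defined)
  G \ add = {pkg_at(p3,portA), pkg_at(p5,whs2), truck_at(t2,portA), truck_at(t3,gate)} \ {truck_at(t3,gate)} = {pkg_at(p3,portA), pkg_at(p5,whs2), truck_at(t2,portA)}
  ∪ pre   = {pkg_at(p3,portA), pkg_at(p5,whs2), truck_at(t2,portA)} ∪ {truck_at(t3,portA)}
          = {pkg_at(p3,portA), pkg_at(p5,whs2), truck_at(t2,portA), truck_at(t3,portA)}

== RESULT ==
["pkg_at(p3,portA)", "pkg_at(p5,whs2)", "truck_at(t2,portA)", "truck_at(t3,portA)"]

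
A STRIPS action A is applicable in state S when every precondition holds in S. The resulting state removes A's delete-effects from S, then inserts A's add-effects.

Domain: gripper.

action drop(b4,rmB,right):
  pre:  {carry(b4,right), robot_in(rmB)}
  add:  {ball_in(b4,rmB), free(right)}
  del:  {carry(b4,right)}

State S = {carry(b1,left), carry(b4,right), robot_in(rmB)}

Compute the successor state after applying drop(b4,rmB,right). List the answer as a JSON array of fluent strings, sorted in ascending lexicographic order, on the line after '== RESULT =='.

Compute (S \ del) ∪ add:
  pre ⊆ S: {carry(b4,right), robot_in(rmB)} ⊆ S  — applicable
  S \ del = {carry(b1,left), robot_in(rmB)}
  ∪ add   = {ball_in(b4,rmB), carry(b1,left), free(right), robot_in(rmB)}

== RESULT ==
["ball_in(b4,rmB)", "carry(b1,left)", "free(right)", "robot_in(rmB)"]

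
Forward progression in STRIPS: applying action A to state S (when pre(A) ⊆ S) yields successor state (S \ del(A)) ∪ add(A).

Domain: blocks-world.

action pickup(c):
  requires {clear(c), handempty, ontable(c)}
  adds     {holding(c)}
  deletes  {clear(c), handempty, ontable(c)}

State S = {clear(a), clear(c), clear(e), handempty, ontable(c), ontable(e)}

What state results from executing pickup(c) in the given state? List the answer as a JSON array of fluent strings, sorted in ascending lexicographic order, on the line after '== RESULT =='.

Compute (S \ del) ∪ add:
  pre ⊆ S: {clear(c), handempty, ontable(c)} ⊆ S  — applicable
  S \ del = {clear(a), clear(e), ontable(e)}
  ∪ add   = {clear(a), clear(e), holding(c), ontable(e)}

== RESULT ==
["clear(a)", "clear(e)", "holding(c)", "ontable(e)"]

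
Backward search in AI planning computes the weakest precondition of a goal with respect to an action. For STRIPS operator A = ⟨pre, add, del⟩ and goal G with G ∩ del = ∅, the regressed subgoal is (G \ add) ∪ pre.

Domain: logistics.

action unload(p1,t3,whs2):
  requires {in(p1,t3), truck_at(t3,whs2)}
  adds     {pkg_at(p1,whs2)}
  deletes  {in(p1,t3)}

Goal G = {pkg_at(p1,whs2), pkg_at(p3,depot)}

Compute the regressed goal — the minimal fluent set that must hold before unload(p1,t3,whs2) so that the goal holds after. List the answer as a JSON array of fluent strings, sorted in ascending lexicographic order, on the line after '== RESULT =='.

Regress:
  G ∩ del = {}  (empty — regression defined)
  G \ add = {pkg_at(p1,whs2), pkg_at(p3,depot)} \ {pkg_at(p1,whs2)} = {pkg_at(p3,depot)}
  ∪ pre   = {pkg_at(p3,depot)} ∪ {in(p1,t3), truck_at(t3,whs2)}
          = {in(p1,t3), pkg_at(p3,depot), truck_at(t3,whs2)}

== RESULT ==
["in(p1,t3)", "pkg_at(p3,depot)", "truck_at(t3,whs2)"]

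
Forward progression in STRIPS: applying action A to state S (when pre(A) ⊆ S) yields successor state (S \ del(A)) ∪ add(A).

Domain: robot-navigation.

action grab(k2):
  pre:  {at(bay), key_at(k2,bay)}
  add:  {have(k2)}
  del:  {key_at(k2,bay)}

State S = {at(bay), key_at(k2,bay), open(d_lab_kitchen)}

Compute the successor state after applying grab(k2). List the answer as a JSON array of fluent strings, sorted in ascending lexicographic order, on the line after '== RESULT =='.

Progress:
  pre ⊆ S: {at(bay), key_at(k2,bay)} ⊆ S  — applicable
  S \ del = {at(bay), open(d_lab_kitchen)}
  ∪ add   = {at(bay), have(k2), open(d_lab_kitchen)}

== RESULT ==
["at(bay)", "have(k2)", "open(d_lab_kitchen)"]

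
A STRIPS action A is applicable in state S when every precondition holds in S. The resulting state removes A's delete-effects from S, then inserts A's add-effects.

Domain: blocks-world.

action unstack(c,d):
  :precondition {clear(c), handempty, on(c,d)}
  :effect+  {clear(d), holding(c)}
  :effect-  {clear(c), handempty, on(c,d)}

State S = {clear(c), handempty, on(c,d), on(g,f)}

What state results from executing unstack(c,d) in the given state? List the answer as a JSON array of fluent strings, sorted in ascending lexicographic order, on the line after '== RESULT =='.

Progress:
  pre ⊆ S: {clear(c), handempty, on(c,d)} ⊆ S  — applicable
  S \ del = {on(g,f)}
  ∪ add   = {clear(d), holding(c), on(g,f)}

== RESULT ==
["clear(d)", "holding(c)", "on(g,f)"]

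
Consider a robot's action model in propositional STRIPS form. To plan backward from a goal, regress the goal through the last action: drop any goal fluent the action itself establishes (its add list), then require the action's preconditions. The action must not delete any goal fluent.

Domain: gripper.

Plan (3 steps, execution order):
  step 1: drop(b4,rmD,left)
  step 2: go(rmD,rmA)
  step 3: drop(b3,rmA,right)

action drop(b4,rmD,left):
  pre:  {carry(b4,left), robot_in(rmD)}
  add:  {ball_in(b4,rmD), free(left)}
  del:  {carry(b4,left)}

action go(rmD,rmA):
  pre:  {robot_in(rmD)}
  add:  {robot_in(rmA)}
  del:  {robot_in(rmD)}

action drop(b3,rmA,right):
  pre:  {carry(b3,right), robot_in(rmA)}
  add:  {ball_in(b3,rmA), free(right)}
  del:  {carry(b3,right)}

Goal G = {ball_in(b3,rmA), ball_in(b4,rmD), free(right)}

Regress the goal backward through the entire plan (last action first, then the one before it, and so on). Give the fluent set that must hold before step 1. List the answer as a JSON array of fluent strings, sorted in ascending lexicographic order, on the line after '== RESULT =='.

Work backward from the goal:
  through step 3 (drop(b3,rmA,right)): drop {ball_in(b3,rmA), free(right)}, keep {ball_in(b4,rmD)}, require {carry(b3,right), robot_in(rmA)}
    → {ball_in(b4,rmD), carry(b3,right), robot_in(rmA)}
  through step 2 (go(rmD,rmA)): drop {robot_in(rmA)}, keep {ball_in(b4,rmD), carry(b3,right)}, require {robot_in(rmD)}
    → {ball_in(b4,rmD), carry(b3,right), robot_in(rmD)}
  through step 1 (drop(b4,rmD,left)): drop {ball_in(b4,rmD)}, keep {carry(b3,right), robot_in(rmD)}, require {carry(b4,left), robot_in(rmD)}
    → {carry(b3,right), carry(b4,left), robot_in(rmD)}

== RESULT ==
["carry(b3,right)", "carry(b4,left)", "robot_in(rmD)"]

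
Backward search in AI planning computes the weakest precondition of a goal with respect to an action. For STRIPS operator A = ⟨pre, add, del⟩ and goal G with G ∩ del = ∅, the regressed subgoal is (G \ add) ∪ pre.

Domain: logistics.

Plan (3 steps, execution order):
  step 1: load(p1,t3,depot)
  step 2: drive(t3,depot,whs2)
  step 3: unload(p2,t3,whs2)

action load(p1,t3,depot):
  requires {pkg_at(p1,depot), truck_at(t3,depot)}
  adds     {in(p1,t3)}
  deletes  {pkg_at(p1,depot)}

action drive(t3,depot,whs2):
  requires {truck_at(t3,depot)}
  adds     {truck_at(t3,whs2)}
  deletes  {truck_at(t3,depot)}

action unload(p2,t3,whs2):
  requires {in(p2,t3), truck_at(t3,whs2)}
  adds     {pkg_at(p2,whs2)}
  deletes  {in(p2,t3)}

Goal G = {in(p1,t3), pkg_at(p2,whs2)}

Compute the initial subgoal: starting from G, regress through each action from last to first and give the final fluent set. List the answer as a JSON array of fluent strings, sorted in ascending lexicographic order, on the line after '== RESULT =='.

Work backward from the goal:
  through step 3 (unload(p2,t3,whs2)): drop {pkg_at(p2,whs2)}, keep {in(p1,t3)}, require {in(p2,t3), truck_at(t3,whs2)}
    → {in(p1,t3), in(p2,t3), truck_at(t3,whs2)}
  through step 2 (drive(t3,depot,whs2)): drop {truck_at(t3,whs2)}, keep {in(p1,t3), in(p2,t3)}, require {truck_at(t3,depot)}
    → {in(p1,t3), in(p2,t3), truck_at(t3,depot)}
  through step 1 (load(p1,t3,depot)): drop {in(p1,t3)}, keep {in(p2,t3), truck_at(t3,depot)}, require {pkg_at(p1,depot), truck_at(t3,depot)}
    → {in(p2,t3), pkg_at(p1,depot), truck_at(t3,depot)}

== RESULT ==
["in(p2,t3)", "pkg_at(p1,depot)", "truck_at(t3,depot)"]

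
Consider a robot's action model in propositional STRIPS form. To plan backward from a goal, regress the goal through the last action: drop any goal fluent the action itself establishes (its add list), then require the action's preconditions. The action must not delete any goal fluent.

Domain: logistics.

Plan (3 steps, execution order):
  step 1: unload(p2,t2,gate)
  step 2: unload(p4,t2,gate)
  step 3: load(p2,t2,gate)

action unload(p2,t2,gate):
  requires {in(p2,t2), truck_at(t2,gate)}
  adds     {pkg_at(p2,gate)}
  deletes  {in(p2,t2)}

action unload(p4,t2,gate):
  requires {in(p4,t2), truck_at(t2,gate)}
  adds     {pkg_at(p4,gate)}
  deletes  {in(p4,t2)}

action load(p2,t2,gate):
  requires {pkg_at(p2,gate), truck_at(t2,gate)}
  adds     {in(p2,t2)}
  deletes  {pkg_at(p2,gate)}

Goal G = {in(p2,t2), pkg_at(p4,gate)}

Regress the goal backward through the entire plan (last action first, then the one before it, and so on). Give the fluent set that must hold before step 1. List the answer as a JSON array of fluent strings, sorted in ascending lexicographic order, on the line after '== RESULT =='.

Regress step by step:
  through step 3 (load(p2,t2,gate)): drop {in(p2,t2)}, keep {pkg_at(p4,gate)}, require {pkg_at(p2,gate), truck_at(t2,gate)}
    → {pkg_at(p2,gate), pkg_at(p4,gate), truck_at(t2,gate)}
  through step 2 (unload(p4,t2,gate)): drop {pkg_at(p4,gate)}, keep {pkg_at(p2,gate), truck_at(t2,gate)}, require {in(p4,t2), truck_at(t2,gate)}
    → {in(p4,t2), pkg_at(p2,gate), truck_at(t2,gate)}
  through step 1 (unload(p2,t2,gate)): drop {pkg_at(p2,gate)}, keep {in(p4,t2), truck_at(t2,gate)}, require {in(p2,t2), truck_at(t2,gate)}
    → {in(p2,t2), in(p4,t2), truck_at(t2,gate)}

== RESULT ==
["in(p2,t2)", "in(p4,t2)", "truck_at(t2,gate)"]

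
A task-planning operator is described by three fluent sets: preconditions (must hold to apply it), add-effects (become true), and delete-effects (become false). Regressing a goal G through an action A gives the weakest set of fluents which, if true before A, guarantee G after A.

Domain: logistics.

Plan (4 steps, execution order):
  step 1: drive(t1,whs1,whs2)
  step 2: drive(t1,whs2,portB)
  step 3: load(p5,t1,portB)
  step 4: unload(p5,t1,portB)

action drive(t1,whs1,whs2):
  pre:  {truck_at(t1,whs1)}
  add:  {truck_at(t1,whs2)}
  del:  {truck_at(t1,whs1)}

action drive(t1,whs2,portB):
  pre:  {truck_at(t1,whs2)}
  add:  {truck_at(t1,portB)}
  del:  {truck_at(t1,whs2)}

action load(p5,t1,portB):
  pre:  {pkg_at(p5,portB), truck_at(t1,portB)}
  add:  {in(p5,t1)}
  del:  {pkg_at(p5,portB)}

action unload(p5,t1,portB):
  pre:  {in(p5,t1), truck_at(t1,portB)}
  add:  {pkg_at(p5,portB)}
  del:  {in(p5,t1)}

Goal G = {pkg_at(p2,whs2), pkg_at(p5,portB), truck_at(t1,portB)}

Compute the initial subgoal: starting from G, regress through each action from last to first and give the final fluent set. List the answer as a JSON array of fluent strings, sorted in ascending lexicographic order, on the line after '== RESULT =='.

Work backward from the goal:
  through step 4 (unload(p5,t1,portB)): drop {pkg_at(p5,portB)}, keep {pkg_at(p2,whs2), truck_at(t1,portB)}, require {in(p5,t1), truck_at(t1,portB)}
    → {in(p5,t1), pkg_at(p2,whs2), truck_at(t1,portB)}
  through step 3 (load(p5,t1,portB)): drop {in(p5,t1)}, keep {pkg_at(p2,whs2), truck_at(t1,portB)}, require {pkg_at(p5,portB), truck_at(t1,portB)}
    → {pkg_at(p2,whs2), pkg_at(p5,portB), truck_at(t1,portB)}
  through step 2 (drive(t1,whs2,portB)): drop {truck_at(t1,portB)}, keep {pkg_at(p2,whs2), pkg_at(p5,portB)}, require {truck_at(t1,whs2)}
    → {pkg_at(p2,whs2), pkg_at(p5,portB), truck_at(t1,whs2)}
  through step 1 (drive(t1,whs1,whs2)): drop {truck_at(t1,whs2)}, keep {pkg_at(p2,whs2), pkg_at(p5,portB)}, require {truck_at(t1,whs1)}
    → {pkg_at(p2,whs2), pkg_at(p5,portB), truck_at(t1,whs1)}

== RESULT ==
["pkg_at(p2,whs2)", "pkg_at(p5,portB)", "truck_at(t1,whs1)"]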